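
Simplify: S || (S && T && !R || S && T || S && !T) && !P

S

S || (S && T && !R || S && T || S && !T) && !P
= S || (S && T || S && !T) && !P   (absorption)
= S || S && (T || !T) && !P   (distribution)
= S || S && !P   (complement / identity)
= S   (absorption)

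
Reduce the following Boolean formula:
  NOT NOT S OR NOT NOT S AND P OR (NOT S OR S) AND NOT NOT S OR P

S OR P

NOT NOT S OR NOT NOT S AND P OR (NOT S OR S) AND NOT NOT S OR P
= NOT NOT S OR (NOT S OR S) AND NOT NOT S OR P   (absorption)
= NOT NOT S OR NOT NOT S OR P   (complement / identity)
= NOT NOT S OR P   (idempotence)
= S OR P   (double negation)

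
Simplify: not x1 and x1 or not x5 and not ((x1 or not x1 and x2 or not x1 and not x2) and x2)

not x5 and not x2

not x1 and x1 or not x5 and not ((x1 or not x1 and x2 or not x1 and not x2) and x2)
= not x1 and x1 or not x5 and not ((x1 or not x1) and x2)
= not x5 and not ((x1 or not x1) and x2)
= not x5 and not x2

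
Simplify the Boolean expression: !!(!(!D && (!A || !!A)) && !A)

D && !A

!!(!(!D && (!A || !!A)) && !A)
= !!(!(!D && (!A || A)) && !A)   — double negation
= !!(!!D && !A)   — complement / identity
= !!D && !A   — double negation
= D && !A   — double negation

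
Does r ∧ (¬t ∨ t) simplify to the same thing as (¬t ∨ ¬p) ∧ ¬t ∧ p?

No

E1: r ∧ (¬t ∨ t)
    = r
E2: (¬t ∨ ¬p) ∧ ¬t ∧ p
    = ¬t ∧ p
These differ: at p=0, r=1, t=0, E1 = 1 but E2 = 0.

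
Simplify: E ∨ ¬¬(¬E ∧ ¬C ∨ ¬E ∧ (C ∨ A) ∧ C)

E ∨ ¬¬(¬E ∧ ¬C ∨ ¬E ∧ (C ∨ A) ∧ C)
= E ∨ ¬¬(¬E ∧ ¬C ∨ ¬E ∧ C)
= E ∨ ¬¬¬E
= E ∨ ¬E
= True

True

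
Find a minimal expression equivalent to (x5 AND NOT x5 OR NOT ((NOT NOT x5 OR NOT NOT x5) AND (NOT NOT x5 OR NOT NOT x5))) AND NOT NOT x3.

(x5 AND NOT x5 OR NOT ((NOT NOT x5 OR NOT NOT x5) AND (NOT NOT x5 OR NOT NOT x5))) AND NOT NOT x3
= (x5 AND NOT x5 OR NOT (NOT NOT x5 OR NOT NOT x5)) AND NOT NOT x3   — idempotence
= (x5 AND NOT x5 OR NOT x5 AND NOT x5) AND NOT NOT x3   — De Morgan
= NOT x5 AND NOT NOT x3   — distribution
= NOT x5 AND x3   — double negation

NOT x5 AND x3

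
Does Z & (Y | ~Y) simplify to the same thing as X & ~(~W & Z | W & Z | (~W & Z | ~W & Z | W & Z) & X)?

No

E1: Z & (Y | ~Y)
    = Z   [complement / identity]
E2: X & ~(~W & Z | W & Z | (~W & Z | ~W & Z | W & Z) & X)
    = X & ~(~W & Z | W & Z | (~W & Z | W & Z) & X)   [idempotence]
    = X & ~(~W & Z | W & Z)   [absorption]
    = X & ~Z   [distribution]
These differ: at W=0, X=1, Y=0, Z=0, E1 = 0 but E2 = 1.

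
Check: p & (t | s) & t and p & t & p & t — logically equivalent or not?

Yes

E1: p & (t | s) & t
    = p & t   (absorption)
E2: p & t & p & t
    = p & t   (idempotence)
Both reduce to p & t, so they are equivalent.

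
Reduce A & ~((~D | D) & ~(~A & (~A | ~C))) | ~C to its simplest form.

A & ~((~D | D) & ~(~A & (~A | ~C))) | ~C
= A & ~~(~A & (~A | ~C)) | ~C   — complement / identity
= A & ~~~A | ~C   — absorption
= A & ~A | ~C   — double negation
= ~C   — complement / identity

~C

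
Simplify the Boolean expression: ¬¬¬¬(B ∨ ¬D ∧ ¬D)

B ∨ ¬D

¬¬¬¬(B ∨ ¬D ∧ ¬D)
= ¬¬¬¬(B ∨ ¬D)
= ¬¬(B ∨ ¬D)
= B ∨ ¬D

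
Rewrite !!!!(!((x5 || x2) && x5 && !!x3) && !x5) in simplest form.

!x5

!!!!(!((x5 || x2) && x5 && !!x3) && !x5)
= !!!((x5 || x2) && x5 && !!x3 || x5)   — De Morgan
= !!!(x5 && !!x3 || x5)   — absorption
= !!!(x5 && x3 || x5)   — double negation
= !!!x5   — absorption
= !x5   — double negation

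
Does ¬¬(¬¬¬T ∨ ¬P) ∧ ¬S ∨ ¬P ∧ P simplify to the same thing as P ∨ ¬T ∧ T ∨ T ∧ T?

E1: ¬¬(¬¬¬T ∨ ¬P) ∧ ¬S ∨ ¬P ∧ P
    = (¬¬¬T ∨ ¬P) ∧ ¬S ∨ ¬P ∧ P   — double negation
    = (¬¬¬T ∨ ¬P) ∧ ¬S   — complement / identity
    = (¬T ∨ ¬P) ∧ ¬S   — double negation
E2: P ∨ ¬T ∧ T ∨ T ∧ T
    = P ∨ T   — distribution
These differ: at P=1, S=1, T=1, E1 = 0 but E2 = 1.

No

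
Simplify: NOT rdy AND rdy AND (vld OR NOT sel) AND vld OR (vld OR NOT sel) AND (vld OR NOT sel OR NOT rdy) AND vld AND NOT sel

vld AND NOT sel

NOT rdy AND rdy AND (vld OR NOT sel) AND vld OR (vld OR NOT sel) AND (vld OR NOT sel OR NOT rdy) AND vld AND NOT sel
= NOT rdy AND rdy AND (vld OR NOT sel) AND vld OR (vld OR NOT sel) AND vld AND NOT sel   — absorption
= (vld OR NOT sel) AND vld AND (NOT rdy AND rdy OR NOT sel)   — distribution
= vld AND (NOT rdy AND rdy OR NOT sel)   — absorption
= vld AND NOT sel   — complement / identity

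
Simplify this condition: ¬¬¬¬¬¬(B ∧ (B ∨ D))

¬¬¬¬¬¬(B ∧ (B ∨ D))
= ¬¬¬¬¬¬B
= ¬¬¬¬B
= ¬¬B
= B

B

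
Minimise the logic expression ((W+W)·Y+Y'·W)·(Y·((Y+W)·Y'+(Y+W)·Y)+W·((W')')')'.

W·Y'

((W+W)·Y+Y'·W)·(Y·((Y+W)·Y'+(Y+W)·Y)+W·((W')')')'
= ((W+W)·Y+Y'·W)·(Y·(Y+W)+W·((W')')')'   (distribution)
= (W·Y+Y'·W)·(Y·(Y+W)+W·((W')')')'   (idempotence)
= (W·Y+Y'·W)·(Y·(Y+W)+W·W')'   (double negation)
= W·(Y·(Y+W)+W·W')'   (distribution)
= W·(Y+W·W')'   (absorption)
= W·Y'   (complement / identity)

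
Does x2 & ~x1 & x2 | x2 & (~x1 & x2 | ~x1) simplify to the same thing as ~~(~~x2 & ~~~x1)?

Yes

E1: x2 & ~x1 & x2 | x2 & (~x1 & x2 | ~x1)
    = x2 & ~x1 & x2 | x2 & ~x1
    = x2 & ~x1
E2: ~~(~~x2 & ~~~x1)
    = ~(~x2 | ~~x1)
    = x2 & ~x1
Both reduce to x2 & ~x1, so they are equivalent.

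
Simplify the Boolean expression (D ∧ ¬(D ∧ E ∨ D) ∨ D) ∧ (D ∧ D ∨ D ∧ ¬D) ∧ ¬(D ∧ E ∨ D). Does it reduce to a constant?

(D ∧ ¬(D ∧ E ∨ D) ∨ D) ∧ (D ∧ D ∨ D ∧ ¬D) ∧ ¬(D ∧ E ∨ D)
= (D ∧ ¬(D ∧ E ∨ D) ∨ D) ∧ D ∧ ¬(D ∧ E ∨ D)   (distribution)
= D ∧ ¬(D ∧ E ∨ D)   (absorption)
= D ∧ ¬D   (absorption)
= False   (complement)

False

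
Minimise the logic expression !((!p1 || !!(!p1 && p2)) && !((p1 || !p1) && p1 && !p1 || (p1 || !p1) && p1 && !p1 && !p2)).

!((!p1 || !!(!p1 && p2)) && !((p1 || !p1) && p1 && !p1 || (p1 || !p1) && p1 && !p1 && !p2))
= !((!p1 || !!(!p1 && p2)) && !((p1 || !p1) && p1 && !p1))
= !((!p1 || !p1 && p2) && !((p1 || !p1) && p1 && !p1))
= !((!p1 || !p1 && p2) && !(p1 && !p1))
= !(!p1 && !(p1 && !p1))
= p1 || p1 && !p1
= p1

p1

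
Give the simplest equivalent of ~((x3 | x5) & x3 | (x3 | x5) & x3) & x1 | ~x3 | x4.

~((x3 | x5) & x3 | (x3 | x5) & x3) & x1 | ~x3 | x4
= ~((x3 | x5) & x3) & x1 | ~x3 | x4   (idempotence)
= ~x3 & x1 | ~x3 | x4   (absorption)
= ~x3 | x4   (absorption)

~x3 | x4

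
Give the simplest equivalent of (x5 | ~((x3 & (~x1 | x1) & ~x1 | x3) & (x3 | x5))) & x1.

(x5 | ~x3) & x1

(x5 | ~((x3 & (~x1 | x1) & ~x1 | x3) & (x3 | x5))) & x1
= (x5 | ~((x3 & ~x1 | x3) & (x3 | x5))) & x1   — complement / identity
= (x5 | ~(x3 & (x3 | x5))) & x1   — absorption
= (x5 | ~x3) & x1   — absorption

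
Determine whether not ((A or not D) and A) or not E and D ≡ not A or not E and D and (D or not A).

E1: not ((A or not D) and A) or not E and D
    = not A or not E and D   [absorption]
E2: not A or not E and D and (D or not A)
    = not A or not E and D   [absorption]
Both reduce to not A or not E and D, so they are equivalent.

Yes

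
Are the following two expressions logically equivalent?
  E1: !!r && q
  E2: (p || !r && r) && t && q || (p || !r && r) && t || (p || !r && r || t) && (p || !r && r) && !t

E1: !!r && q
    = r && q
E2: (p || !r && r) && t && q || (p || !r && r) && t || (p || !r && r || t) && (p || !r && r) && !t
    = (p || !r && r) && t || (p || !r && r || t) && (p || !r && r) && !t
    = (p || !r && r) && t || (p || !r && r) && !t
    = p || !r && r
    = p
These differ: at p=1, q=0, r=1, t=1, E1 = 0 but E2 = 1.

No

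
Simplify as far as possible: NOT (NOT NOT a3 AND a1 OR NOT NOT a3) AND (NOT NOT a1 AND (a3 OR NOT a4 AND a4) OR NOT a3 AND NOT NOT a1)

NOT a3 AND a1

NOT (NOT NOT a3 AND a1 OR NOT NOT a3) AND (NOT NOT a1 AND (a3 OR NOT a4 AND a4) OR NOT a3 AND NOT NOT a1)
= NOT (NOT NOT a3 AND a1 OR NOT NOT a3) AND (NOT NOT a1 AND a3 OR NOT a3 AND NOT NOT a1)   [complement / identity]
= NOT NOT NOT a3 AND (NOT NOT a1 AND a3 OR NOT a3 AND NOT NOT a1)   [absorption]
= NOT NOT NOT a3 AND NOT NOT a1   [distribution]
= NOT a3 AND NOT NOT a1   [double negation]
= NOT a3 AND a1   [double negation]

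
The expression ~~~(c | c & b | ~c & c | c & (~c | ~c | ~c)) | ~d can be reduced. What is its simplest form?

~c | ~d

~~~(c | c & b | ~c & c | c & (~c | ~c | ~c)) | ~d
= ~~~(c | c & b | c & (~c | ~c | ~c)) | ~d   (complement / identity)
= ~~~(c | c & (~c | ~c | ~c)) | ~d   (absorption)
= ~~~(c | c & (~c | ~c)) | ~d   (idempotence)
= ~~~(c | c & ~c) | ~d   (idempotence)
= ~(c | c & ~c) | ~d   (double negation)
= ~c | ~d   (complement / identity)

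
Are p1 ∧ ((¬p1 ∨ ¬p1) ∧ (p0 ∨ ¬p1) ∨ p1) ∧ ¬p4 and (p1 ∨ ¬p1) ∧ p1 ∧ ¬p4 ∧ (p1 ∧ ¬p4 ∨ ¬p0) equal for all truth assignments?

E1: p1 ∧ ((¬p1 ∨ ¬p1) ∧ (p0 ∨ ¬p1) ∨ p1) ∧ ¬p4
    = p1 ∧ (¬p1 ∨ ¬p1 ∧ p0 ∨ p1) ∧ ¬p4   [distribution]
    = p1 ∧ (¬p1 ∨ p1) ∧ ¬p4   [absorption]
    = p1 ∧ ¬p4   [complement / identity]
E2: (p1 ∨ ¬p1) ∧ p1 ∧ ¬p4 ∧ (p1 ∧ ¬p4 ∨ ¬p0)
    = (p1 ∨ ¬p1) ∧ p1 ∧ ¬p4   [absorption]
    = p1 ∧ ¬p4   [complement / identity]
Both reduce to p1 ∧ ¬p4, so they are equivalent.

Yes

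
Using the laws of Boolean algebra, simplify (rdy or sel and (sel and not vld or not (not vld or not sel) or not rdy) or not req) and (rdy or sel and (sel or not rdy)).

(rdy or sel and (sel and not vld or not (not vld or not sel) or not rdy) or not req) and (rdy or sel and (sel or not rdy))
= (rdy or sel and (sel and not vld or vld and sel or not rdy) or not req) and (rdy or sel and (sel or not rdy))
= (rdy or sel and (sel or not rdy) or not req) and (rdy or sel and (sel or not rdy))
= rdy or sel and (sel or not rdy)
= rdy or sel

rdy or sel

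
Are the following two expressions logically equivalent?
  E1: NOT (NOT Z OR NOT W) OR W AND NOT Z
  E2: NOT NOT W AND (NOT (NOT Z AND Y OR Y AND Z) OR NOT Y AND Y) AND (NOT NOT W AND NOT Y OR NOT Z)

E1: NOT (NOT Z OR NOT W) OR W AND NOT Z
    = Z AND W OR W AND NOT Z   — De Morgan
    = W   — distribution
E2: NOT NOT W AND (NOT (NOT Z AND Y OR Y AND Z) OR NOT Y AND Y) AND (NOT NOT W AND NOT Y OR NOT Z)
    = NOT NOT W AND NOT (NOT Z AND Y OR Y AND Z) AND (NOT NOT W AND NOT Y OR NOT Z)   — complement / identity
    = NOT NOT W AND NOT Y AND (NOT NOT W AND NOT Y OR NOT Z)   — distribution
    = NOT NOT W AND NOT Y   — absorption
    = W AND NOT Y   — double negation
These differ: at W=1, Y=1, Z=0, E1 = 1 but E2 = 0.

No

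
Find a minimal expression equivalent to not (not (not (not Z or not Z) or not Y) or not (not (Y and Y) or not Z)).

not Y

not (not (not (not Z or not Z) or not Y) or not (not (Y and Y) or not Z))
= not (not (not (not Z or not Z) or not Y) or not (not Y or not Z))   [idempotence]
= not ((not Z or not Z) and Y or not (not Y or not Z))   [De Morgan]
= not (not Z and Y or not (not Y or not Z))   [idempotence]
= not (not Z and Y or Y and Z)   [De Morgan]
= not Y   [distribution]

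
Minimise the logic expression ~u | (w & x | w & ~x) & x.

~u | w & x

~u | (w & x | w & ~x) & x
= ~u | w & (x | ~x) & x   (distribution)
= ~u | w & x   (complement / identity)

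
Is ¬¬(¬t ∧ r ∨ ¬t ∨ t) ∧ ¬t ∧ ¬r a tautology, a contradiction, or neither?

¬¬(¬t ∧ r ∨ ¬t ∨ t) ∧ ¬t ∧ ¬r
= ¬¬(¬t ∨ t) ∧ ¬t ∧ ¬r   — absorption
= (¬t ∨ t) ∧ ¬t ∧ ¬r   — double negation
= ¬t ∧ ¬r   — complement / identity
This depends on r, t, so it is not a constant.

neither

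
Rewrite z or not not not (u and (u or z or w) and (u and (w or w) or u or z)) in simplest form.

z or not u

z or not not not (u and (u or z or w) and (u and (w or w) or u or z))
= z or not (u and (u or z or w) and (u and (w or w) or u or z))   — double negation
= z or not (u and (u or z or w) and (u and w or u or z))   — idempotence
= z or not (u and (u or z or w) and (u or z))   — absorption
= z or not (u and (u or z))   — absorption
= z or not u   — absorption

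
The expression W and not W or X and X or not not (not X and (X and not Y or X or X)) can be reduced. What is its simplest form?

X

W and not W or X and X or not not (not X and (X and not Y or X or X))
= W and not W or X and X or not not (not X and (X and not Y or X))   — idempotence
= X and X or not not (not X and (X and not Y or X))   — complement / identity
= X and X or not X and (X and not Y or X)   — double negation
= X and X or not X and X   — absorption
= X   — distribution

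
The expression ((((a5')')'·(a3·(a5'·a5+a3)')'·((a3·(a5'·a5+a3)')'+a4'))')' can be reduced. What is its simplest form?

((((a5')')'·(a3·(a5'·a5+a3)')'·((a3·(a5'·a5+a3)')'+a4'))')'
= ((a5'·(a3·(a5'·a5+a3)')'·((a3·(a5'·a5+a3)')'+a4'))')'   [double negation]
= ((a5'·(a3·(a5'·a5+a3)')')')'   [absorption]
= (a5+a3·(a5'·a5+a3)')'   [De Morgan]
= (a5+a3·a3')'   [complement / identity]
= a5'   [complement / identity]

a5'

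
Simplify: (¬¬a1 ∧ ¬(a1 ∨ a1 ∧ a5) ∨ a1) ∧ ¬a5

(¬¬a1 ∧ ¬(a1 ∨ a1 ∧ a5) ∨ a1) ∧ ¬a5
= (a1 ∧ ¬(a1 ∨ a1 ∧ a5) ∨ a1) ∧ ¬a5   — double negation
= (a1 ∧ ¬a1 ∨ a1) ∧ ¬a5   — absorption
= a1 ∧ ¬a5   — complement / identity

a1 ∧ ¬a5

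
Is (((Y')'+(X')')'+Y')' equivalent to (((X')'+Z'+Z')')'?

No

E1: (((Y')'+(X')')'+Y')'
    = (Y'·X'+Y')'   (De Morgan)
    = (Y')'   (absorption)
    = Y   (double negation)
E2: (((X')'+Z'+Z')')'
    = (X')'+Z'+Z'   (double negation)
    = X+Z'+Z'   (double negation)
    = X+Z'   (idempotence)
These differ: at X=0, Y=0, Z=0, E1 = 0 but E2 = 1.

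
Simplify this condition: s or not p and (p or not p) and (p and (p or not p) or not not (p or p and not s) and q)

s or not p and (p or not p) and (p and (p or not p) or not not (p or p and not s) and q)
= s or not p and (p and (p or not p) or not not (p or p and not s) and q)
= s or not p and (p and (p or not p) or not not p and q)
= s or not p and (p and (p or not p) or p and q)
= s or not p and (p or p and q)
= s or not p and p
= s

s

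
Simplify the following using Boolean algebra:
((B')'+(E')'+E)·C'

(B+E)·C'

((B')'+(E')'+E)·C'
= ((B')'+E+E)·C'   (double negation)
= (B+E+E)·C'   (double negation)
= (B+E)·C'   (idempotence)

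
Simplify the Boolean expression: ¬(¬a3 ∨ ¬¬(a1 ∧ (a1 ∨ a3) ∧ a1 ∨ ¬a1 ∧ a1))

a3 ∧ ¬a1

¬(¬a3 ∨ ¬¬(a1 ∧ (a1 ∨ a3) ∧ a1 ∨ ¬a1 ∧ a1))
= ¬(¬a3 ∨ ¬¬(a1 ∧ a1 ∨ ¬a1 ∧ a1))
= a3 ∧ ¬(a1 ∧ a1 ∨ ¬a1 ∧ a1)
= a3 ∧ ¬a1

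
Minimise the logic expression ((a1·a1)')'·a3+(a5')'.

a1·a3+a5

((a1·a1)')'·a3+(a5')'
= (a1')'·a3+(a5')'
= (a1')'·a3+a5
= a1·a3+a5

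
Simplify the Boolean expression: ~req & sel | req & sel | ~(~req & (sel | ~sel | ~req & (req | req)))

sel | req

~req & sel | req & sel | ~(~req & (sel | ~sel | ~req & (req | req)))
= sel | ~(~req & (sel | ~sel | ~req & (req | req)))   — distribution
= sel | ~(~req & (sel | ~sel | ~req & req))   — idempotence
= sel | ~(~req & (sel | ~sel))   — complement / identity
= sel | ~~req   — complement / identity
= sel | req   — double negation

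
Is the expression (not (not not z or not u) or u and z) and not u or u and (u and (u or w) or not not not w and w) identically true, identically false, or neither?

neither

(not (not not z or not u) or u and z) and not u or u and (u and (u or w) or not not not w and w)
= (not (not not z or not u) or u and z) and not u or u and (u and (u or w) or not w and w)   — double negation
= (not z and u or u and z) and not u or u and (u and (u or w) or not w and w)   — De Morgan
= u and not u or u and (u and (u or w) or not w and w)   — distribution
= u and not u or u and (u or not w and w)   — absorption
= u and not u or u and u   — complement / identity
= u   — distribution
This depends on u, so it is not a constant.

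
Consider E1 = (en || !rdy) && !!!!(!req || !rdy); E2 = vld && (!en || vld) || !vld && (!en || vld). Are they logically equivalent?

E1: (en || !rdy) && !!!!(!req || !rdy)
    = (en || !rdy) && !!(!req || !rdy)   — double negation
    = (en || !rdy) && (!req || !rdy)   — double negation
    = en && !req || !rdy   — distribution
E2: vld && (!en || vld) || !vld && (!en || vld)
    = !en || vld   — distribution
These differ: at en=0, rdy=1, req=1, vld=0, E1 = 0 but E2 = 1.

No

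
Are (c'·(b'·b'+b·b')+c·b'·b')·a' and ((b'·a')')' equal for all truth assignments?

Yes

E1: (c'·(b'·b'+b·b')+c·b'·b')·a'
    = (c'·b'+c·b'·b')·a'   — distribution
    = (c'·b'+c·b')·a'   — idempotence
    = b'·a'   — distribution
E2: ((b'·a')')'
    = b'·a'   — double negation
Both reduce to b'·a', so they are equivalent.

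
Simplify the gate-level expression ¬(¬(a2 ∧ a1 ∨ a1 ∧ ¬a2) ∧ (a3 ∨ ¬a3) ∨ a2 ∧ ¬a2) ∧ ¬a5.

a1 ∧ ¬a5

¬(¬(a2 ∧ a1 ∨ a1 ∧ ¬a2) ∧ (a3 ∨ ¬a3) ∨ a2 ∧ ¬a2) ∧ ¬a5
= ¬(¬(a2 ∧ a1 ∨ a1 ∧ ¬a2) ∧ (a3 ∨ ¬a3)) ∧ ¬a5   — complement / identity
= ¬¬(a2 ∧ a1 ∨ a1 ∧ ¬a2) ∧ ¬a5   — complement / identity
= ¬¬a1 ∧ ¬a5   — distribution
= a1 ∧ ¬a5   — double negation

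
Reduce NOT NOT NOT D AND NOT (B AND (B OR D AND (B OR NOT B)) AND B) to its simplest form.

NOT NOT NOT D AND NOT (B AND (B OR D AND (B OR NOT B)) AND B)
= NOT NOT NOT D AND NOT (B AND (B OR D) AND B)   [complement / identity]
= NOT NOT NOT D AND NOT (B AND B)   [absorption]
= NOT NOT NOT D AND NOT B   [idempotence]
= NOT D AND NOT B   [double negation]

NOT D AND NOT B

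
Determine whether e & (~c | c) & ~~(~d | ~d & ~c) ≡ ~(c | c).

No

E1: e & (~c | c) & ~~(~d | ~d & ~c)
    = e & ~~(~d | ~d & ~c)   — complement / identity
    = e & (~d | ~d & ~c)   — double negation
    = e & ~d   — absorption
E2: ~(c | c)
    = ~c   — idempotence
These differ: at c=0, d=1, e=0, E1 = 0 but E2 = 1.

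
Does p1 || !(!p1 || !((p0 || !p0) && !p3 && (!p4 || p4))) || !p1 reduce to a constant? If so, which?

yes, True

p1 || !(!p1 || !((p0 || !p0) && !p3 && (!p4 || p4))) || !p1
= p1 || !(!p1 || !((p0 || !p0) && !p3)) || !p1   (complement / identity)
= p1 || p1 && (p0 || !p0) && !p3 || !p1   (De Morgan)
= p1 || p1 && !p3 || !p1   (complement / identity)
= p1 || !p1   (absorption)
= true   (complement)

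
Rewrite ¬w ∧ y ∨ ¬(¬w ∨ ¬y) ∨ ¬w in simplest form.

y ∨ ¬w

¬w ∧ y ∨ ¬(¬w ∨ ¬y) ∨ ¬w
= ¬w ∧ y ∨ w ∧ y ∨ ¬w   (De Morgan)
= y ∨ ¬w   (distribution)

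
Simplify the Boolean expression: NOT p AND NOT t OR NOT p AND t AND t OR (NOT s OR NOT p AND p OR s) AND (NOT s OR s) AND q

NOT p AND NOT t OR NOT p AND t AND t OR (NOT s OR NOT p AND p OR s) AND (NOT s OR s) AND q
= NOT p AND NOT t OR NOT p AND t AND t OR (NOT s OR s) AND (NOT s OR s) AND q   (complement / identity)
= NOT p AND NOT t OR NOT p AND t OR (NOT s OR s) AND (NOT s OR s) AND q   (idempotence)
= NOT p AND NOT t OR NOT p AND t OR (NOT s OR s) AND q   (idempotence)
= NOT p AND NOT t OR NOT p AND t OR q   (complement / identity)
= NOT p OR q   (distribution)

NOT p OR q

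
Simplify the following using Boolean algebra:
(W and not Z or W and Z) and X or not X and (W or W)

W

(W and not Z or W and Z) and X or not X and (W or W)
= W and X or not X and (W or W)   (distribution)
= W and X or not X and W   (idempotence)
= W   (distribution)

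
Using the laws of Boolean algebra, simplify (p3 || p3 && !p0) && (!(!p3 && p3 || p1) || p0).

p3 && (!p1 || p0)

(p3 || p3 && !p0) && (!(!p3 && p3 || p1) || p0)
= (p3 || p3 && !p0) && (!p1 || p0)   (complement / identity)
= p3 && (!p1 || p0)   (absorption)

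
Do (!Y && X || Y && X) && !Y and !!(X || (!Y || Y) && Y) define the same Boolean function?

E1: (!Y && X || Y && X) && !Y
    = X && !Y   (distribution)
E2: !!(X || (!Y || Y) && Y)
    = !!(X || Y)   (complement / identity)
    = X || Y   (double negation)
These differ: at X=0, Y=1, E1 = 0 but E2 = 1.

No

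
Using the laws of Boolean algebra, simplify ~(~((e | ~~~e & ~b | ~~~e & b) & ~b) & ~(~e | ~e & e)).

~b | ~e

~(~((e | ~~~e & ~b | ~~~e & b) & ~b) & ~(~e | ~e & e))
= ~(~((e | ~~~e) & ~b) & ~(~e | ~e & e))   — distribution
= (e | ~~~e) & ~b | ~e | ~e & e   — De Morgan
= (e | ~e) & ~b | ~e | ~e & e   — double negation
= ~b | ~e | ~e & e   — complement / identity
= ~b | ~e   — complement / identity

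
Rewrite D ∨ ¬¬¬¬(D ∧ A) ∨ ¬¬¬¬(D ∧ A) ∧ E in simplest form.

D

D ∨ ¬¬¬¬(D ∧ A) ∨ ¬¬¬¬(D ∧ A) ∧ E
= D ∨ ¬¬¬¬(D ∧ A)
= D ∨ ¬¬(D ∧ A)
= D ∨ D ∧ A
= D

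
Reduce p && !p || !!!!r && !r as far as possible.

p && !p || !!!!r && !r
= p && !p || !!r && !r   — double negation
= !!r && !r   — complement / identity
= r && !r   — double negation
= false   — complement

false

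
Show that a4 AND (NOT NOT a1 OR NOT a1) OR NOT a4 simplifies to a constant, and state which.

TRUE

a4 AND (NOT NOT a1 OR NOT a1) OR NOT a4
= a4 AND (a1 OR NOT a1) OR NOT a4   (double negation)
= a4 OR NOT a4   (complement / identity)
= TRUE   (complement)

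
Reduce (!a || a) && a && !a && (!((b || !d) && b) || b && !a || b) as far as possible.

false

(!a || a) && a && !a && (!((b || !d) && b) || b && !a || b)
= (!a || a) && a && !a && (!b || b && !a || b)   [absorption]
= (!a || a) && a && !a && (!b || b)   [absorption]
= (!a || a) && a && !a   [complement / identity]
= a && !a   [complement / identity]
= false   [complement]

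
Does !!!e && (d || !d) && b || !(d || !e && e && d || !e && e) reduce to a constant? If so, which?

!!!e && (d || !d) && b || !(d || !e && e && d || !e && e)
= !!!e && (d || !d) && b || !(d || !e && e)   — absorption
= !!!e && (d || !d) && b || !d   — complement / identity
= !!!e && b || !d   — complement / identity
= !e && b || !d   — double negation
This depends on b, d, e, so it is not a constant.

no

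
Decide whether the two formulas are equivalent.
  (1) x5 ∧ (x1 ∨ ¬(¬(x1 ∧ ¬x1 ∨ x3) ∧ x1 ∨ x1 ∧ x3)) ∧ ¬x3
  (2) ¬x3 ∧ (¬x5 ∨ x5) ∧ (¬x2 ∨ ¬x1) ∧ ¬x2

No

E1: x5 ∧ (x1 ∨ ¬(¬(x1 ∧ ¬x1 ∨ x3) ∧ x1 ∨ x1 ∧ x3)) ∧ ¬x3
    = x5 ∧ (x1 ∨ ¬(¬x3 ∧ x1 ∨ x1 ∧ x3)) ∧ ¬x3
    = x5 ∧ (x1 ∨ ¬x1) ∧ ¬x3
    = x5 ∧ ¬x3
E2: ¬x3 ∧ (¬x5 ∨ x5) ∧ (¬x2 ∨ ¬x1) ∧ ¬x2
    = ¬x3 ∧ (¬x5 ∨ x5) ∧ ¬x2
    = ¬x3 ∧ ¬x2
These differ: at x1=0, x2=0, x3=0, x5=0, E1 = 0 but E2 = 1.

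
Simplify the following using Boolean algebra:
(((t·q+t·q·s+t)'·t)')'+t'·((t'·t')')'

t'

(((t·q+t·q·s+t)'·t)')'+t'·((t'·t')')'
= (((t·q+t·q·s+t)'·t)')'+t'·t'·t'
= (((t·q+t)'·t)')'+t'·t'·t'
= (((t·q+t)'·t)')'+t'·t'
= (t·q+t)'·t+t'·t'
= t'·t+t'·t'
= t'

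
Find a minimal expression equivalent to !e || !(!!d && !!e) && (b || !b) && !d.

!e || !(!!d && !!e) && (b || !b) && !d
= !e || !(!!d && !!e) && !d   (complement / identity)
= !e || (!d || !e) && !d   (De Morgan)
= !e || !d   (absorption)

!e || !d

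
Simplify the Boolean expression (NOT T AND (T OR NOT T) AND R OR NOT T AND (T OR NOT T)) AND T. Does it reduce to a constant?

(NOT T AND (T OR NOT T) AND R OR NOT T AND (T OR NOT T)) AND T
= NOT T AND (T OR NOT T) AND T   [absorption]
= NOT T AND T   [complement / identity]
= FALSE   [complement]

FALSE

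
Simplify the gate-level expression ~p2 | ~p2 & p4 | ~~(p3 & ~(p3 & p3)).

~p2 | ~p2 & p4 | ~~(p3 & ~(p3 & p3))
= ~p2 | ~p2 & p4 | ~~(p3 & ~p3)   [idempotence]
= ~p2 | ~p2 & p4 | p3 & ~p3   [double negation]
= ~p2 | ~p2 & p4   [complement / identity]
= ~p2   [absorption]

~p2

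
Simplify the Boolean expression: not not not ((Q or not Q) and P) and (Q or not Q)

not not not ((Q or not Q) and P) and (Q or not Q)
= not not not P and (Q or not Q)   [complement / identity]
= not not not P   [complement / identity]
= not P   [double negation]

not P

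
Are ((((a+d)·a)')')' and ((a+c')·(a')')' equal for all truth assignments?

E1: ((((a+d)·a)')')'
    = ((a')')'
    = a'
E2: ((a+c')·(a')')'
    = ((a+c')·a)'
    = a'
Both reduce to a', so they are equivalent.

Yes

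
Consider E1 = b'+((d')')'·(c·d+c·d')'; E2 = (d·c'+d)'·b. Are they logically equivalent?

No

E1: b'+((d')')'·(c·d+c·d')'
    = b'+((d')')'·c'
    = b'+d'·c'
E2: (d·c'+d)'·b
    = d'·b
These differ: at b=0, c=0, d=0, E1 = 1 but E2 = 0.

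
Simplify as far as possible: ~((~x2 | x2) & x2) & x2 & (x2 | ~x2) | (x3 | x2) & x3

x3

~((~x2 | x2) & x2) & x2 & (x2 | ~x2) | (x3 | x2) & x3
= ~((~x2 | x2) & x2) & x2 & (x2 | ~x2) | x3   (absorption)
= ~x2 & x2 & (x2 | ~x2) | x3   (complement / identity)
= ~x2 & x2 | x3   (complement / identity)
= x3   (complement / identity)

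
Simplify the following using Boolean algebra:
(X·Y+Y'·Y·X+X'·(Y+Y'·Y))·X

Y·X

(X·Y+Y'·Y·X+X'·(Y+Y'·Y))·X
= (X·(Y+Y'·Y)+X'·(Y+Y'·Y))·X
= (Y+Y'·Y)·X
= Y·X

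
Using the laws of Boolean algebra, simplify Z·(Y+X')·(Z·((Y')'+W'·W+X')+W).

Z·(Y+X')·(Z·((Y')'+W'·W+X')+W)
= Z·(Y+X')·(Z·((Y')'+X')+W)   [complement / identity]
= Z·(Y+X')·(Z·(Y+X')+W)   [double negation]
= Z·(Y+X')   [absorption]

Z·(Y+X')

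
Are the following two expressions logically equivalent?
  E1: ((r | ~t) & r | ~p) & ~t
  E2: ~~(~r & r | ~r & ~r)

No

E1: ((r | ~t) & r | ~p) & ~t
    = (r | ~p) & ~t   — absorption
E2: ~~(~r & r | ~r & ~r)
    = ~~~r   — distribution
    = ~r   — double negation
These differ: at p=1, r=0, t=0, E1 = 0 but E2 = 1.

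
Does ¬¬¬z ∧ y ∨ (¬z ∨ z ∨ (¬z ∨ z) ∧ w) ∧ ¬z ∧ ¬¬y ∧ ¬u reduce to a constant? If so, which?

no

¬¬¬z ∧ y ∨ (¬z ∨ z ∨ (¬z ∨ z) ∧ w) ∧ ¬z ∧ ¬¬y ∧ ¬u
= ¬¬¬z ∧ y ∨ (¬z ∨ z) ∧ ¬z ∧ ¬¬y ∧ ¬u   — absorption
= ¬¬¬z ∧ y ∨ (¬z ∨ z) ∧ ¬z ∧ y ∧ ¬u   — double negation
= ¬¬¬z ∧ y ∨ ¬z ∧ y ∧ ¬u   — complement / identity
= ¬z ∧ y ∨ ¬z ∧ y ∧ ¬u   — double negation
= ¬z ∧ y   — absorption
This depends on y, z, so it is not a constant.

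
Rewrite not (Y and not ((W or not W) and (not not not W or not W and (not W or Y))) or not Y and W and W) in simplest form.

not (Y and not ((W or not W) and (not not not W or not W and (not W or Y))) or not Y and W and W)
= not (Y and not ((W or not W) and (not not not W or not W)) or not Y and W and W)   (absorption)
= not (Y and not (not not not W or not W) or not Y and W and W)   (complement / identity)
= not (Y and not not W and W or not Y and W and W)   (De Morgan)
= not (Y and W and W or not Y and W and W)   (double negation)
= not (W and W)   (distribution)
= not W   (idempotence)

not W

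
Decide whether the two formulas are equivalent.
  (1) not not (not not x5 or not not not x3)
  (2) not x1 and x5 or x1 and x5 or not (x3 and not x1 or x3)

E1: not not (not not x5 or not not not x3)
    = not (not x5 and not not x3)   [De Morgan]
    = x5 or not x3   [De Morgan]
E2: not x1 and x5 or x1 and x5 or not (x3 and not x1 or x3)
    = x5 or not (x3 and not x1 or x3)   [distribution]
    = x5 or not x3   [absorption]
Both reduce to x5 or not x3, so they are equivalent.

Yes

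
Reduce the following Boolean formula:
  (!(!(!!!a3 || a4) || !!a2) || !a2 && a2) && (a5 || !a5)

(!a3 || a4) && !a2

(!(!(!!!a3 || a4) || !!a2) || !a2 && a2) && (a5 || !a5)
= ((!!!a3 || a4) && !a2 || !a2 && a2) && (a5 || !a5)   (De Morgan)
= (!!!a3 || a4) && !a2 && (a5 || !a5)   (complement / identity)
= (!!!a3 || a4) && !a2   (complement / identity)
= (!a3 || a4) && !a2   (double negation)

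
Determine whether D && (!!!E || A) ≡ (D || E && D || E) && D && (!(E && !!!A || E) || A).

E1: D && (!!!E || A)
    = D && (!E || A)   — double negation
E2: (D || E && D || E) && D && (!(E && !!!A || E) || A)
    = (D || E) && D && (!(E && !!!A || E) || A)   — absorption
    = (D || E) && D && (!(E && !A || E) || A)   — double negation
    = (D || E) && D && (!E || A)   — absorption
    = D && (!E || A)   — absorption
Both reduce to D && (!E || A), so they are equivalent.

Yes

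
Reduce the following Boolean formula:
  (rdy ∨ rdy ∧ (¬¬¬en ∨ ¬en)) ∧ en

(rdy ∨ rdy ∧ (¬¬¬en ∨ ¬en)) ∧ en
= (rdy ∨ rdy ∧ (¬en ∨ ¬en)) ∧ en   (double negation)
= (rdy ∨ rdy ∧ ¬en) ∧ en   (idempotence)
= rdy ∧ en   (absorption)

rdy ∧ en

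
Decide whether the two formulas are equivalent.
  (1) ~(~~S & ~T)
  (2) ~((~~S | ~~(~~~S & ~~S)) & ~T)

Yes

E1: ~(~~S & ~T)
    = ~S | T   — De Morgan
E2: ~((~~S | ~~(~~~S & ~~S)) & ~T)
    = ~((~~S | ~(~~S | ~S)) & ~T)   — De Morgan
    = ~((~~S | ~S & S) & ~T)   — De Morgan
    = ~(~~S & ~T)   — complement / identity
    = ~S | T   — De Morgan
Both reduce to ~S | T, so they are equivalent.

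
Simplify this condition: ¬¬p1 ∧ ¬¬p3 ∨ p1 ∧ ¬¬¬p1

¬¬p1 ∧ ¬¬p3 ∨ p1 ∧ ¬¬¬p1
= ¬¬p1 ∧ ¬¬p3 ∨ p1 ∧ ¬p1
= ¬¬p1 ∧ ¬¬p3
= p1 ∧ ¬¬p3
= p1 ∧ p3

p1 ∧ p3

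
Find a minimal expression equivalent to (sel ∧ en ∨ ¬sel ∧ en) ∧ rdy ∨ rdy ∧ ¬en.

rdy

(sel ∧ en ∨ ¬sel ∧ en) ∧ rdy ∨ rdy ∧ ¬en
= en ∧ rdy ∨ rdy ∧ ¬en   (distribution)
= rdy   (distribution)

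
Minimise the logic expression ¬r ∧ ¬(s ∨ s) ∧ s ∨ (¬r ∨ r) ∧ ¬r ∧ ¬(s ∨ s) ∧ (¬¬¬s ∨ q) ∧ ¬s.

¬r ∧ ¬(s ∨ s) ∧ s ∨ (¬r ∨ r) ∧ ¬r ∧ ¬(s ∨ s) ∧ (¬¬¬s ∨ q) ∧ ¬s
= ¬r ∧ ¬(s ∨ s) ∧ s ∨ ¬r ∧ ¬(s ∨ s) ∧ (¬¬¬s ∨ q) ∧ ¬s   (complement / identity)
= ¬r ∧ ¬(s ∨ s) ∧ s ∨ ¬r ∧ ¬(s ∨ s) ∧ (¬s ∨ q) ∧ ¬s   (double negation)
= ¬r ∧ ¬(s ∨ s) ∧ s ∨ ¬r ∧ ¬(s ∨ s) ∧ ¬s   (absorption)
= ¬r ∧ ¬(s ∨ s) ∧ (s ∨ ¬s)   (distribution)
= ¬r ∧ ¬s ∧ (s ∨ ¬s)   (idempotence)
= ¬r ∧ ¬s   (complement / identity)

¬r ∧ ¬s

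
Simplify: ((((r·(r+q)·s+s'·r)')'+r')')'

1

((((r·(r+q)·s+s'·r)')'+r')')'
= ((r·(r+q)·s+s'·r)')'+r'   — double negation
= ((r·s+s'·r)')'+r'   — absorption
= (r')'+r'   — distribution
= r+r'   — double negation
= 1   — complement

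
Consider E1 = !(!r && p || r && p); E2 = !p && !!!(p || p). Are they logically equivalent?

Yes

E1: !(!r && p || r && p)
    = !p   (distribution)
E2: !p && !!!(p || p)
    = !p && !!!p   (idempotence)
    = !p && !p   (double negation)
    = !p   (idempotence)
Both reduce to !p, so they are equivalent.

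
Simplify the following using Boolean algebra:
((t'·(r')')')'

t'·r

((t'·(r')')')'
= t'·(r')'   (double negation)
= t'·r   (double negation)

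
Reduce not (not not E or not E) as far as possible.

not (not not E or not E)
= not E and E
= False

False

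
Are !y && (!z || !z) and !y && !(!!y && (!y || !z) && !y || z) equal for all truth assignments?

Yes

E1: !y && (!z || !z)
    = !y && !z   (idempotence)
E2: !y && !(!!y && (!y || !z) && !y || z)
    = !y && !(!!y && !y || z)   (absorption)
    = !y && !(y && !y || z)   (double negation)
    = !y && !z   (complement / identity)
Both reduce to !y && !z, so they are equivalent.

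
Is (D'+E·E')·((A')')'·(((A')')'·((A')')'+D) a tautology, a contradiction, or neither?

(D'+E·E')·((A')')'·(((A')')'·((A')')'+D)
= (D'+E·E')·((A')')'·(((A')')'+D)   (idempotence)
= D'·((A')')'·(((A')')'+D)   (complement / identity)
= D'·((A')')'   (absorption)
= D'·A'   (double negation)
This depends on A, D, so it is not a constant.

neither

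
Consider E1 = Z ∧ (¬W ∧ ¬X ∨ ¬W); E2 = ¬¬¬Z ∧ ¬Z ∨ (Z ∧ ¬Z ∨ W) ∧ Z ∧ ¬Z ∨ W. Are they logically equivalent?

No

E1: Z ∧ (¬W ∧ ¬X ∨ ¬W)
    = Z ∧ ¬W   (absorption)
E2: ¬¬¬Z ∧ ¬Z ∨ (Z ∧ ¬Z ∨ W) ∧ Z ∧ ¬Z ∨ W
    = ¬¬¬Z ∧ ¬Z ∨ Z ∧ ¬Z ∨ W   (absorption)
    = ¬Z ∧ ¬Z ∨ Z ∧ ¬Z ∨ W   (double negation)
    = ¬Z ∨ Z ∧ ¬Z ∨ W   (idempotence)
    = ¬Z ∨ W   (complement / identity)
These differ: at W=1, X=1, Z=0, E1 = 0 but E2 = 1.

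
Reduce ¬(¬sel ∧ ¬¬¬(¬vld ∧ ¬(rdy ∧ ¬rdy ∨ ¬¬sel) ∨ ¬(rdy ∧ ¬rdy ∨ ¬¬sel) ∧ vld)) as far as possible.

True

¬(¬sel ∧ ¬¬¬(¬vld ∧ ¬(rdy ∧ ¬rdy ∨ ¬¬sel) ∨ ¬(rdy ∧ ¬rdy ∨ ¬¬sel) ∧ vld))
= sel ∨ ¬¬(¬vld ∧ ¬(rdy ∧ ¬rdy ∨ ¬¬sel) ∨ ¬(rdy ∧ ¬rdy ∨ ¬¬sel) ∧ vld)   [De Morgan]
= sel ∨ ¬¬¬(rdy ∧ ¬rdy ∨ ¬¬sel)   [distribution]
= sel ∨ ¬¬¬¬¬sel   [complement / identity]
= sel ∨ ¬¬¬sel   [double negation]
= sel ∨ ¬sel   [double negation]
= True   [complement]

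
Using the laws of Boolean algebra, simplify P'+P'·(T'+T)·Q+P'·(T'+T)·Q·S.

P'

P'+P'·(T'+T)·Q+P'·(T'+T)·Q·S
= P'+P'·(T'+T)·Q   [absorption]
= P'+P'·Q   [complement / identity]
= P'   [absorption]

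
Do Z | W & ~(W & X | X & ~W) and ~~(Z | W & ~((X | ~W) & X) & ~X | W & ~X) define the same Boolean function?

Yes

E1: Z | W & ~(W & X | X & ~W)
    = Z | W & ~X   (distribution)
E2: ~~(Z | W & ~((X | ~W) & X) & ~X | W & ~X)
    = ~~(Z | W & ~X & ~X | W & ~X)   (absorption)
    = ~~(Z | W & ~X | W & ~X)   (idempotence)
    = ~~(Z | W & ~X)   (idempotence)
    = Z | W & ~X   (double negation)
Both reduce to Z | W & ~X, so they are equivalent.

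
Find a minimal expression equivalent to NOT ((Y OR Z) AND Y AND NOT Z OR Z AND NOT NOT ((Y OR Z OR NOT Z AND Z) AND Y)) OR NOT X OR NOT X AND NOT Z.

NOT Y OR NOT X

NOT ((Y OR Z) AND Y AND NOT Z OR Z AND NOT NOT ((Y OR Z OR NOT Z AND Z) AND Y)) OR NOT X OR NOT X AND NOT Z
= NOT ((Y OR Z) AND Y AND NOT Z OR Z AND (Y OR Z OR NOT Z AND Z) AND Y) OR NOT X OR NOT X AND NOT Z   (double negation)
= NOT ((Y OR Z) AND Y AND NOT Z OR Z AND (Y OR Z) AND Y) OR NOT X OR NOT X AND NOT Z   (complement / identity)
= NOT ((Y OR Z) AND Y AND NOT Z OR Z AND (Y OR Z) AND Y) OR NOT X   (absorption)
= NOT ((Y OR Z) AND Y) OR NOT X   (distribution)
= NOT Y OR NOT X   (absorption)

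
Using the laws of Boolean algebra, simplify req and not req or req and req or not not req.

req and not req or req and req or not not req
= req and not req or req and req or req   (double negation)
= req or req   (distribution)
= req   (idempotence)

req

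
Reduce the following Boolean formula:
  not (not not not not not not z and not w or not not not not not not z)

not (not not not not not not z and not w or not not not not not not z)
= not not not not not not not z
= not not not not not z
= not not not z
= not z

not z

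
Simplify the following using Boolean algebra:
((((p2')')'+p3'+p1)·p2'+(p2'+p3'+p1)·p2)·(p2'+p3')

p2'+p3'

((((p2')')'+p3'+p1)·p2'+(p2'+p3'+p1)·p2)·(p2'+p3')
= ((p2'+p3'+p1)·p2'+(p2'+p3'+p1)·p2)·(p2'+p3')   — double negation
= (p2'+p3'+p1)·(p2'+p3')   — distribution
= p2'+p3'   — absorption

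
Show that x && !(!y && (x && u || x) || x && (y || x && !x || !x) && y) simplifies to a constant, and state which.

false

x && !(!y && (x && u || x) || x && (y || x && !x || !x) && y)
= x && !(!y && (x && u || x) || x && (y || !x) && y)   [complement / identity]
= x && !(!y && (x && u || x) || x && y)   [absorption]
= x && !(!y && x || x && y)   [absorption]
= x && !x   [distribution]
= false   [complement]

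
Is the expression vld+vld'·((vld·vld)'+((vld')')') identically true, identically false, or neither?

identically true

vld+vld'·((vld·vld)'+((vld')')')
= vld+vld'·((vld·vld)'+vld')   [double negation]
= vld+vld'·(vld'+vld')   [idempotence]
= vld+vld'·vld'   [idempotence]
= vld+vld'   [idempotence]
= 1   [complement]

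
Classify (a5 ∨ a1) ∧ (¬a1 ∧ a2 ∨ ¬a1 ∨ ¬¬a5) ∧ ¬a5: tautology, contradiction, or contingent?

(a5 ∨ a1) ∧ (¬a1 ∧ a2 ∨ ¬a1 ∨ ¬¬a5) ∧ ¬a5
= (a5 ∨ a1) ∧ (¬a1 ∧ a2 ∨ ¬a1 ∨ a5) ∧ ¬a5   — double negation
= (a5 ∨ a1 ∧ (¬a1 ∧ a2 ∨ ¬a1)) ∧ ¬a5   — distribution
= (a5 ∨ a1 ∧ ¬a1) ∧ ¬a5   — absorption
= a5 ∧ ¬a5   — complement / identity
= False   — complement

contradiction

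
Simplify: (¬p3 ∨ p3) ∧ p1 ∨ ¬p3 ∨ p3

True

(¬p3 ∨ p3) ∧ p1 ∨ ¬p3 ∨ p3
= ¬p3 ∨ p3   — absorption
= True   — complement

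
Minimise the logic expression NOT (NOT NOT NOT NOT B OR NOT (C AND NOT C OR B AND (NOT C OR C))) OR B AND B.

B

NOT (NOT NOT NOT NOT B OR NOT (C AND NOT C OR B AND (NOT C OR C))) OR B AND B
= NOT (NOT NOT B OR NOT (C AND NOT C OR B AND (NOT C OR C))) OR B AND B
= NOT (NOT NOT B OR NOT (C AND NOT C OR B)) OR B AND B
= NOT (NOT NOT B OR NOT B) OR B AND B
= NOT B AND B OR B AND B
= B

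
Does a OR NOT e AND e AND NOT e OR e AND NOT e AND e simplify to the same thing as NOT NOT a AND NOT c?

No

E1: a OR NOT e AND e AND NOT e OR e AND NOT e AND e
    = a OR e AND NOT e
    = a
E2: NOT NOT a AND NOT c
    = a AND NOT c
These differ: at a=1, c=1, e=0, E1 = 1 but E2 = 0.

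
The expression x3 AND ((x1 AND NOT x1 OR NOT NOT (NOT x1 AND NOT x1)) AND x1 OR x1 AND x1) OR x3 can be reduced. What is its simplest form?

x3 AND ((x1 AND NOT x1 OR NOT NOT (NOT x1 AND NOT x1)) AND x1 OR x1 AND x1) OR x3
= x3 AND ((x1 AND NOT x1 OR NOT x1 AND NOT x1) AND x1 OR x1 AND x1) OR x3   (double negation)
= x3 AND (NOT x1 AND x1 OR x1 AND x1) OR x3   (distribution)
= x3 AND x1 OR x3   (distribution)
= x3   (absorption)

x3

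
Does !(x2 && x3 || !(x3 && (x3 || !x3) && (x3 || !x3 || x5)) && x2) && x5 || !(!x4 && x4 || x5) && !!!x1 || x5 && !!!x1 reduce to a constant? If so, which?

!(x2 && x3 || !(x3 && (x3 || !x3) && (x3 || !x3 || x5)) && x2) && x5 || !(!x4 && x4 || x5) && !!!x1 || x5 && !!!x1
= !(x2 && x3 || !(x3 && (x3 || !x3) && (x3 || !x3 || x5)) && x2) && x5 || !x5 && !!!x1 || x5 && !!!x1   (complement / identity)
= !(x2 && x3 || !(x3 && (x3 || !x3) && (x3 || !x3 || x5)) && x2) && x5 || !!!x1   (distribution)
= !(x2 && x3 || !(x3 && (x3 || !x3)) && x2) && x5 || !!!x1   (absorption)
= !(x2 && x3 || !(x3 && (x3 || !x3)) && x2) && x5 || !x1   (double negation)
= !(x2 && x3 || !x3 && x2) && x5 || !x1   (complement / identity)
= !x2 && x5 || !x1   (distribution)
This depends on x1, x2, x5, so it is not a constant.

no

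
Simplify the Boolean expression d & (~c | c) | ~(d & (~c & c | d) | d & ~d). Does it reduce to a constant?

d & (~c | c) | ~(d & (~c & c | d) | d & ~d)
= d | ~(d & (~c & c | d) | d & ~d)
= d | ~(d & d | d & ~d)
= d | ~d
= 1

1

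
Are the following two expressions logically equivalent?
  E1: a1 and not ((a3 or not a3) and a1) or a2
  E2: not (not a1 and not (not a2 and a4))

No

E1: a1 and not ((a3 or not a3) and a1) or a2
    = a1 and not a1 or a2   (complement / identity)
    = a2   (complement / identity)
E2: not (not a1 and not (not a2 and a4))
    = a1 or not a2 and a4   (De Morgan)
These differ: at a1=0, a2=1, a3=0, a4=0, E1 = 1 but E2 = 0.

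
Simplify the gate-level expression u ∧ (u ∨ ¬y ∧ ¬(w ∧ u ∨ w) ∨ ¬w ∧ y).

u

u ∧ (u ∨ ¬y ∧ ¬(w ∧ u ∨ w) ∨ ¬w ∧ y)
= u ∧ (u ∨ ¬y ∧ ¬w ∨ ¬w ∧ y)
= u ∧ (u ∨ ¬w)
= u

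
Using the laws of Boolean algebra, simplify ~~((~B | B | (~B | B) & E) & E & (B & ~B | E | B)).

E

~~((~B | B | (~B | B) & E) & E & (B & ~B | E | B))
= ~~((~B | B) & E & (B & ~B | E | B))   — absorption
= (~B | B) & E & (B & ~B | E | B)   — double negation
= E & (B & ~B | E | B)   — complement / identity
= E & (E | B)   — complement / identity
= E   — absorption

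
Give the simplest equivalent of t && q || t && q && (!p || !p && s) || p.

t && q || t && q && (!p || !p && s) || p
= t && q || t && q && !p || p   (absorption)
= t && q || p   (absorption)

t && q || p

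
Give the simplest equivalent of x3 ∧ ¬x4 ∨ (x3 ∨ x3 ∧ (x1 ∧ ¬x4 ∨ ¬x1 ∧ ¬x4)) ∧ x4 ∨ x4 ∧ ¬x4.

x3 ∧ ¬x4 ∨ (x3 ∨ x3 ∧ (x1 ∧ ¬x4 ∨ ¬x1 ∧ ¬x4)) ∧ x4 ∨ x4 ∧ ¬x4
= x3 ∧ ¬x4 ∨ (x3 ∨ x3 ∧ ¬x4) ∧ x4 ∨ x4 ∧ ¬x4   (distribution)
= x3 ∧ ¬x4 ∨ x3 ∧ x4 ∨ x4 ∧ ¬x4   (absorption)
= x3 ∨ x4 ∧ ¬x4   (distribution)
= x3   (complement / identity)

x3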